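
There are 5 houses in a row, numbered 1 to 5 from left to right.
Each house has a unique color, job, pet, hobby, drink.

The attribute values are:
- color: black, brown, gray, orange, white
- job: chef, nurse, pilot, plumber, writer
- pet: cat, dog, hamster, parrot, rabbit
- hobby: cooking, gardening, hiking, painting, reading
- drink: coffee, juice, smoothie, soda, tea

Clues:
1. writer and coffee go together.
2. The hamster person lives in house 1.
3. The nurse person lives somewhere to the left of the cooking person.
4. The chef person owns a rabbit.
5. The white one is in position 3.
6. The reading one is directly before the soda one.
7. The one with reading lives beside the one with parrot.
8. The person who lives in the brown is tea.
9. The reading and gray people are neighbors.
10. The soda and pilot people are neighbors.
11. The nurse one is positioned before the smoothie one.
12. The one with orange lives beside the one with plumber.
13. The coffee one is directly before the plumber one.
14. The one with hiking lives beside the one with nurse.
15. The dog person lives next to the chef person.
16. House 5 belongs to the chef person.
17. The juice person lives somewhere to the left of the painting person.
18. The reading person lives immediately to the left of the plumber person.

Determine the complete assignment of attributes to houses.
Solution:

House | Color | Job | Pet | Hobby | Drink
-----------------------------------------
  1   | orange | writer | hamster | reading | coffee
  2   | gray | plumber | parrot | gardening | soda
  3   | white | pilot | cat | hiking | juice
  4   | brown | nurse | dog | painting | tea
  5   | black | chef | rabbit | cooking | smoothie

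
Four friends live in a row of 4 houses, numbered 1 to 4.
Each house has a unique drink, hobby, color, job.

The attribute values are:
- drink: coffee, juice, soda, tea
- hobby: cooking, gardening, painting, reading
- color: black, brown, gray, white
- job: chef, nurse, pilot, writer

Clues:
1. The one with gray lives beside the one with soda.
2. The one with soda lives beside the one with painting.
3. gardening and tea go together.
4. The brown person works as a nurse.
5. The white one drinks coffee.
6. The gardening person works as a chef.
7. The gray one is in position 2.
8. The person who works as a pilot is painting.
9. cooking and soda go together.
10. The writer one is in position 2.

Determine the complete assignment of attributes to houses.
Solution:

House | Drink | Hobby | Color | Job
-----------------------------------
  1   | tea | gardening | black | chef
  2   | juice | reading | gray | writer
  3   | soda | cooking | brown | nurse
  4   | coffee | painting | white | pilot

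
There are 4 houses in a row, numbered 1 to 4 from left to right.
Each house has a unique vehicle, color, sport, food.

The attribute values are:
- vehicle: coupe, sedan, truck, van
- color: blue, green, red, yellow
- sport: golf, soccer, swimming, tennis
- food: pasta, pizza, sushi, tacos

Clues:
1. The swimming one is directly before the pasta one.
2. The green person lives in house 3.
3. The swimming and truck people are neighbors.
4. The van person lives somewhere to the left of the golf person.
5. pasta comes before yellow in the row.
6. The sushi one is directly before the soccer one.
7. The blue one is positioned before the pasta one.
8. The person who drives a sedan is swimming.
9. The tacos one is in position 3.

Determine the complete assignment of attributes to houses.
Solution:

House | Vehicle | Color | Sport | Food
--------------------------------------
  1   | sedan | blue | swimming | sushi
  2   | truck | red | soccer | pasta
  3   | van | green | tennis | tacos
  4   | coupe | yellow | golf | pizza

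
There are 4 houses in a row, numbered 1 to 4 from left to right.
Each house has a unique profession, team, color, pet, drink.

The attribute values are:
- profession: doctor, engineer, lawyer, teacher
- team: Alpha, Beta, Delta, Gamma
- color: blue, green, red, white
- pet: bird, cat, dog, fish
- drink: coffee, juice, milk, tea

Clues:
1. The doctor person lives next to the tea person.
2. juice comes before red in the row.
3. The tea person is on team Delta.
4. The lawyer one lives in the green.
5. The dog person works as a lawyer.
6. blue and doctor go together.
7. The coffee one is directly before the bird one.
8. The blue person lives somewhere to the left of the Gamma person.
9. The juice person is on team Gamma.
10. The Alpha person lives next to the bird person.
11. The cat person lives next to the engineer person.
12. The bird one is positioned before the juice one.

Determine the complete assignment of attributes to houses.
Solution:

House | Profession | Team | Color | Pet | Drink
-----------------------------------------------
  1   | doctor | Alpha | blue | cat | coffee
  2   | engineer | Delta | white | bird | tea
  3   | lawyer | Gamma | green | dog | juice
  4   | teacher | Beta | red | fish | milk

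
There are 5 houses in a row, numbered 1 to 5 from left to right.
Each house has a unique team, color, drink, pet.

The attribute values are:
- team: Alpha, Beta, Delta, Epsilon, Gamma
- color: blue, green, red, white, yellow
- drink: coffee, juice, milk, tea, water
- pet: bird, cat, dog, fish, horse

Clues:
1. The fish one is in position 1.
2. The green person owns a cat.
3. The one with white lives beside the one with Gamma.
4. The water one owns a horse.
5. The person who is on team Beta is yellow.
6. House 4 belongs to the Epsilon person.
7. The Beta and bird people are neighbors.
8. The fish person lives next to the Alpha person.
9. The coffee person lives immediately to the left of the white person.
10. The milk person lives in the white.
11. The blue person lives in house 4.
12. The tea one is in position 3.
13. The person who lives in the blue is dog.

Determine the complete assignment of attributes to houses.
Solution:

House | Team | Color | Drink | Pet
----------------------------------
  1   | Beta | yellow | coffee | fish
  2   | Alpha | white | milk | bird
  3   | Gamma | green | tea | cat
  4   | Epsilon | blue | juice | dog
  5   | Delta | red | water | horse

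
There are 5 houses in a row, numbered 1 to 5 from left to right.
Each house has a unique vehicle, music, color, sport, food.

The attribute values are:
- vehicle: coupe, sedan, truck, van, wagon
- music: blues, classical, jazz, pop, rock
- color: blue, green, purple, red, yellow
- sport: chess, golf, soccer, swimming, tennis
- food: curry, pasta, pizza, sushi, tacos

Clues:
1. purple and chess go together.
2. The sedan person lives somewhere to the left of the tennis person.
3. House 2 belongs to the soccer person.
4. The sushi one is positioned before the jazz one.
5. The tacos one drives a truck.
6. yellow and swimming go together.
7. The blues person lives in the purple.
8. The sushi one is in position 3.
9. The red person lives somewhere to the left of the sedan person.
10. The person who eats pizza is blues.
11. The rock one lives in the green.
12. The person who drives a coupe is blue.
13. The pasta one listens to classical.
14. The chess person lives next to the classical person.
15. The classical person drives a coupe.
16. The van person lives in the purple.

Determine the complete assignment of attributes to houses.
Solution:

House | Vehicle | Music | Color | Sport | Food
----------------------------------------------
  1   | van | blues | purple | chess | pizza
  2   | coupe | classical | blue | soccer | pasta
  3   | wagon | pop | red | golf | sushi
  4   | sedan | jazz | yellow | swimming | curry
  5   | truck | rock | green | tennis | tacos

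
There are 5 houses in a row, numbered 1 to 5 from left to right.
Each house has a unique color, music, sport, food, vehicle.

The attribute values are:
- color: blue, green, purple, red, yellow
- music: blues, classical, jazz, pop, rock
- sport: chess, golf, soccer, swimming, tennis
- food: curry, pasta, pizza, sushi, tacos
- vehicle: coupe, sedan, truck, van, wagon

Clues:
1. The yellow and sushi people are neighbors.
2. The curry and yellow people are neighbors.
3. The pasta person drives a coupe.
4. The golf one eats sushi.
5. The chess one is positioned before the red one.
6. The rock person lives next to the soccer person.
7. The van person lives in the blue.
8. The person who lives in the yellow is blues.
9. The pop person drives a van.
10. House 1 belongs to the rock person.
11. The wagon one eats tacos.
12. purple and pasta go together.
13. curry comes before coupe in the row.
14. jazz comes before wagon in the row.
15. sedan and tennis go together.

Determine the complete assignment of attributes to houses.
Solution:

House | Color | Music | Sport | Food | Vehicle
----------------------------------------------
  1   | green | rock | tennis | curry | sedan
  2   | yellow | blues | soccer | pizza | truck
  3   | blue | pop | golf | sushi | van
  4   | purple | jazz | chess | pasta | coupe
  5   | red | classical | swimming | tacos | wagon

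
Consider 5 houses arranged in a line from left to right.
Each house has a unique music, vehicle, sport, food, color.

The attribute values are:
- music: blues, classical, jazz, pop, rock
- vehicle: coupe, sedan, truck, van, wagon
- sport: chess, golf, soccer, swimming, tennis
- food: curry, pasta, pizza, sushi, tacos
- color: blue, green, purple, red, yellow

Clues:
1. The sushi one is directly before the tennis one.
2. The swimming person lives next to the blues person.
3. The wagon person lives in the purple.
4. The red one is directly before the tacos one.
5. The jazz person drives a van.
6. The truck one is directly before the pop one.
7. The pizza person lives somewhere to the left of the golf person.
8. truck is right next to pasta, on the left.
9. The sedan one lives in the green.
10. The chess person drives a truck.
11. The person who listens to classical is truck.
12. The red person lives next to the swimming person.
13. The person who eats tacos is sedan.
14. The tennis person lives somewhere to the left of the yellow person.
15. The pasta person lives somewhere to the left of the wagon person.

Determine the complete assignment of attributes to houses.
Solution:

House | Music | Vehicle | Sport | Food | Color
----------------------------------------------
  1   | classical | truck | chess | sushi | blue
  2   | pop | coupe | tennis | pasta | red
  3   | rock | sedan | swimming | tacos | green
  4   | blues | wagon | soccer | pizza | purple
  5   | jazz | van | golf | curry | yellow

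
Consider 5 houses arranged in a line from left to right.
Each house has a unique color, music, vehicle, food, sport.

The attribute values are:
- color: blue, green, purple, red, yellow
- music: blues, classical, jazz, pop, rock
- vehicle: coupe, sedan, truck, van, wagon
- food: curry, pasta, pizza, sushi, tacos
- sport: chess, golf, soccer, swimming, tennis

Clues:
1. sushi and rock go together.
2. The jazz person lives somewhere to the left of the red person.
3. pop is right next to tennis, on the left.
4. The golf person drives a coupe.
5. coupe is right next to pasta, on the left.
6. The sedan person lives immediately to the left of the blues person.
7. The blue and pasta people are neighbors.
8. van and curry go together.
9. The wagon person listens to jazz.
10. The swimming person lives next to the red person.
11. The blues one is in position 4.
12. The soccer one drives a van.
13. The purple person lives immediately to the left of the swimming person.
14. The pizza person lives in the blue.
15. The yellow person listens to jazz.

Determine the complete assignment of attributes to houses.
Solution:

House | Color | Music | Vehicle | Food | Sport
----------------------------------------------
  1   | blue | pop | coupe | pizza | golf
  2   | yellow | jazz | wagon | pasta | tennis
  3   | purple | rock | sedan | sushi | chess
  4   | green | blues | truck | tacos | swimming
  5   | red | classical | van | curry | soccer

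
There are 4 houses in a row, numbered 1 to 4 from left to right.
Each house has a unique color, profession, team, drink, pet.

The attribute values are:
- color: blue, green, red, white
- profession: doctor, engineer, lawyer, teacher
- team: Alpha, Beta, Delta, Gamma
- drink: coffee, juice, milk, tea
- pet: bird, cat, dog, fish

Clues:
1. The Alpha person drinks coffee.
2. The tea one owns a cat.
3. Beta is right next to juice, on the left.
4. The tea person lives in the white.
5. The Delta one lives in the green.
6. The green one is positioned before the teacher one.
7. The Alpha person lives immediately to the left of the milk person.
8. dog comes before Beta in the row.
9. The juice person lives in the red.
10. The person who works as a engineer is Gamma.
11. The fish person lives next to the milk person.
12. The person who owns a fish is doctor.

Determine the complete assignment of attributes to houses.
Solution:

House | Color | Profession | Team | Drink | Pet
-----------------------------------------------
  1   | blue | doctor | Alpha | coffee | fish
  2   | green | lawyer | Delta | milk | dog
  3   | white | teacher | Beta | tea | cat
  4   | red | engineer | Gamma | juice | bird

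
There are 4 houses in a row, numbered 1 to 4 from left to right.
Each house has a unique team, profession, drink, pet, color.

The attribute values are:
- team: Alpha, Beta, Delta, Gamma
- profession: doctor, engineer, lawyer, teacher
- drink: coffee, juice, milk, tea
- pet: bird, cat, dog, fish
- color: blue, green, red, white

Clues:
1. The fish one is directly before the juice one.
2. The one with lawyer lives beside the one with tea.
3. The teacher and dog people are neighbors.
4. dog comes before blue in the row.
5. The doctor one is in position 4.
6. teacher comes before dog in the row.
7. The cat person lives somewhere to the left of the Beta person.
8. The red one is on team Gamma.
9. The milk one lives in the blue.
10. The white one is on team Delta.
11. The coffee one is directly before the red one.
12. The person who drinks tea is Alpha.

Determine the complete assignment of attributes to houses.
Solution:

House | Team | Profession | Drink | Pet | Color
-----------------------------------------------
  1   | Delta | teacher | coffee | fish | white
  2   | Gamma | lawyer | juice | dog | red
  3   | Alpha | engineer | tea | cat | green
  4   | Beta | doctor | milk | bird | blue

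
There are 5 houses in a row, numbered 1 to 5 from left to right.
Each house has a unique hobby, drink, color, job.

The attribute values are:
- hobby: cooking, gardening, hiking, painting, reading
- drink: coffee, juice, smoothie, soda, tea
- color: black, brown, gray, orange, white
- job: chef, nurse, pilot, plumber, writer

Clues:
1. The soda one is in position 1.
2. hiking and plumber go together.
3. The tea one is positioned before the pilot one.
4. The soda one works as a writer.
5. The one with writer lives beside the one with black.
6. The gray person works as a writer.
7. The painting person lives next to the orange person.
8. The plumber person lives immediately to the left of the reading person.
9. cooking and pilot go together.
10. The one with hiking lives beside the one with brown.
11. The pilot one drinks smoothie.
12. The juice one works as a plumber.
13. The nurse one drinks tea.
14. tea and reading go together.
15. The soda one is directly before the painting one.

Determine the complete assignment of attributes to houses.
Solution:

House | Hobby | Drink | Color | Job
-----------------------------------
  1   | gardening | soda | gray | writer
  2   | painting | coffee | black | chef
  3   | hiking | juice | orange | plumber
  4   | reading | tea | brown | nurse
  5   | cooking | smoothie | white | pilot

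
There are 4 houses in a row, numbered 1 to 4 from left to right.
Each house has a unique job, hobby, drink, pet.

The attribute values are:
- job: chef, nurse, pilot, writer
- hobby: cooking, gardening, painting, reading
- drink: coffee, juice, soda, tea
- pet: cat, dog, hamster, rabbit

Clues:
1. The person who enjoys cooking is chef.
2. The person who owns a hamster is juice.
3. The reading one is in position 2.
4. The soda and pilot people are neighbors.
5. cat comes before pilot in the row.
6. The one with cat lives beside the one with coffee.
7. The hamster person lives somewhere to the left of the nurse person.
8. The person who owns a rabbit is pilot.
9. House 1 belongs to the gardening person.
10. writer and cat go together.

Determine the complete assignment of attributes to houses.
Solution:

House | Job | Hobby | Drink | Pet
---------------------------------
  1   | writer | gardening | soda | cat
  2   | pilot | reading | coffee | rabbit
  3   | chef | cooking | juice | hamster
  4   | nurse | painting | tea | dog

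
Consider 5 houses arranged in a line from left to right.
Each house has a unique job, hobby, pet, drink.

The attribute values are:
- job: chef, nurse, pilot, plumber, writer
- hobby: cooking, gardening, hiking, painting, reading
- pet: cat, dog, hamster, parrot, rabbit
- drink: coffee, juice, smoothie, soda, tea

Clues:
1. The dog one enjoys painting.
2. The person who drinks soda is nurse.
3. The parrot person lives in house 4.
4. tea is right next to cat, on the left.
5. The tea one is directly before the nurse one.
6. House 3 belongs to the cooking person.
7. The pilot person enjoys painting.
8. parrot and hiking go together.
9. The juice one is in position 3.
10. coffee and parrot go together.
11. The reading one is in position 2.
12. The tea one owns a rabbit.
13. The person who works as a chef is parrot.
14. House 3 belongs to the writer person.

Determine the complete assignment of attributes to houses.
Solution:

House | Job | Hobby | Pet | Drink
---------------------------------
  1   | plumber | gardening | rabbit | tea
  2   | nurse | reading | cat | soda
  3   | writer | cooking | hamster | juice
  4   | chef | hiking | parrot | coffee
  5   | pilot | painting | dog | smoothie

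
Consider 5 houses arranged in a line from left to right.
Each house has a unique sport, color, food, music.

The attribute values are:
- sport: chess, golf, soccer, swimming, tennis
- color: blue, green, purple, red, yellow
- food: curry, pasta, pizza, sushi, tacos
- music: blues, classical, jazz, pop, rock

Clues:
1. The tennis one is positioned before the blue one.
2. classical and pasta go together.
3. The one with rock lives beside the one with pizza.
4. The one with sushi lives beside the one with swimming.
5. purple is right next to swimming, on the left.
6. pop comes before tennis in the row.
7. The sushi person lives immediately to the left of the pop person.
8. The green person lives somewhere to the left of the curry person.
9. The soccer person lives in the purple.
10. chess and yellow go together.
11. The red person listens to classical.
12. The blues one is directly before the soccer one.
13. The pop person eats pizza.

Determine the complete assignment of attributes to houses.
Solution:

House | Sport | Color | Food | Music
------------------------------------
  1   | chess | yellow | tacos | blues
  2   | soccer | purple | sushi | rock
  3   | swimming | green | pizza | pop
  4   | tennis | red | pasta | classical
  5   | golf | blue | curry | jazz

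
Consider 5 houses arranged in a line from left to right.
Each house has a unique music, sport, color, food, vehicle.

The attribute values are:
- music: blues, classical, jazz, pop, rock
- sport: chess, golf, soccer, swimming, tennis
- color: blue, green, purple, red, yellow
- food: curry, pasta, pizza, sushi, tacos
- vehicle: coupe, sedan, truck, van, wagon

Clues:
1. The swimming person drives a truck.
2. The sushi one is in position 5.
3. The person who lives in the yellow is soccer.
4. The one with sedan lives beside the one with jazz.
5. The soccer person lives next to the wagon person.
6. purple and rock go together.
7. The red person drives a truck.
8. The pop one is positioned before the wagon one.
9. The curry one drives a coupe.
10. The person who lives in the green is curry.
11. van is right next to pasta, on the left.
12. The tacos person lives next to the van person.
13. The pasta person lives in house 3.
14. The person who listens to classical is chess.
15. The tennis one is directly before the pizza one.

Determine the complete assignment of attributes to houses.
Solution:

House | Music | Sport | Color | Food | Vehicle
----------------------------------------------
  1   | pop | tennis | blue | tacos | sedan
  2   | jazz | soccer | yellow | pizza | van
  3   | rock | golf | purple | pasta | wagon
  4   | classical | chess | green | curry | coupe
  5   | blues | swimming | red | sushi | truck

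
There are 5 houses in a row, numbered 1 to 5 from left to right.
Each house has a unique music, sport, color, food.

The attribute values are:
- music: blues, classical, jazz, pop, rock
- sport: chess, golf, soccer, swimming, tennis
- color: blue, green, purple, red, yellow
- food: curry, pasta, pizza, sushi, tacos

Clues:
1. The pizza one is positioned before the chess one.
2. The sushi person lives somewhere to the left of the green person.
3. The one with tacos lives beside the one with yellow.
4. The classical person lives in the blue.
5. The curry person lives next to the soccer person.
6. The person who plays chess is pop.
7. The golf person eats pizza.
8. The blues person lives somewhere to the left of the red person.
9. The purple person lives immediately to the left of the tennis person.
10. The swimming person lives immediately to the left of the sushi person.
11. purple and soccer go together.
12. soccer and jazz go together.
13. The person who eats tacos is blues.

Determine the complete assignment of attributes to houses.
Solution:

House | Music | Sport | Color | Food
------------------------------------
  1   | classical | swimming | blue | curry
  2   | jazz | soccer | purple | sushi
  3   | blues | tennis | green | tacos
  4   | rock | golf | yellow | pizza
  5   | pop | chess | red | pasta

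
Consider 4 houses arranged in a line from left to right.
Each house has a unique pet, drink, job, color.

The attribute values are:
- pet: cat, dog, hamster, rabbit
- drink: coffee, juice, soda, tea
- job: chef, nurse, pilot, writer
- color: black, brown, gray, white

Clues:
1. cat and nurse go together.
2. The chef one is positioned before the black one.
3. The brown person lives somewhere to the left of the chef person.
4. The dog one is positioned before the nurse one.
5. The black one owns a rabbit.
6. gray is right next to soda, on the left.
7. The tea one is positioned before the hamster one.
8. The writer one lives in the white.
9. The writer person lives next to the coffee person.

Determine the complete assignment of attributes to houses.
Solution:

House | Pet | Drink | Job | Color
---------------------------------
  1   | dog | tea | writer | white
  2   | cat | coffee | nurse | brown
  3   | hamster | juice | chef | gray
  4   | rabbit | soda | pilot | black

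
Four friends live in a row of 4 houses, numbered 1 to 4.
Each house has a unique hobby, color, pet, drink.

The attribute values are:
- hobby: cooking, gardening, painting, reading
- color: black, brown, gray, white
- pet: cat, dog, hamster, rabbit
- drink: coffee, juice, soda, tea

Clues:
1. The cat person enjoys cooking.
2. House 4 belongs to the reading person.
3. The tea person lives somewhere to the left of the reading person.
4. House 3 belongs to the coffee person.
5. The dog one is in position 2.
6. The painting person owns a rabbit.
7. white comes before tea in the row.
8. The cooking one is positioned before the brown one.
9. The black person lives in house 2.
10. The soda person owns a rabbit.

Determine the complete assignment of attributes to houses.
Solution:

House | Hobby | Color | Pet | Drink
-----------------------------------
  1   | painting | white | rabbit | soda
  2   | gardening | black | dog | tea
  3   | cooking | gray | cat | coffee
  4   | reading | brown | hamster | juice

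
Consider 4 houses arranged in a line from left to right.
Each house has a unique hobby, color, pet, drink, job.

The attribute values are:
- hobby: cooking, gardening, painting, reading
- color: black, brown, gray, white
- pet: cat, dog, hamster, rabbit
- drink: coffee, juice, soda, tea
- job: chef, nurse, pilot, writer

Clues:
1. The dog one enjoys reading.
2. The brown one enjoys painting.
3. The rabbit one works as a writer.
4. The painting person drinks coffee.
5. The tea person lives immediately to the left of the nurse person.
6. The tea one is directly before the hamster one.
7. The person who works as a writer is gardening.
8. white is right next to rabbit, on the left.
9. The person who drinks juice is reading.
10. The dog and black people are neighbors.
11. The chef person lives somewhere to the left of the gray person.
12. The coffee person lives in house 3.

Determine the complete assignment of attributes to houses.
Solution:

House | Hobby | Color | Pet | Drink | Job
-----------------------------------------
  1   | reading | white | dog | juice | chef
  2   | gardening | black | rabbit | tea | writer
  3   | painting | brown | hamster | coffee | nurse
  4   | cooking | gray | cat | soda | pilot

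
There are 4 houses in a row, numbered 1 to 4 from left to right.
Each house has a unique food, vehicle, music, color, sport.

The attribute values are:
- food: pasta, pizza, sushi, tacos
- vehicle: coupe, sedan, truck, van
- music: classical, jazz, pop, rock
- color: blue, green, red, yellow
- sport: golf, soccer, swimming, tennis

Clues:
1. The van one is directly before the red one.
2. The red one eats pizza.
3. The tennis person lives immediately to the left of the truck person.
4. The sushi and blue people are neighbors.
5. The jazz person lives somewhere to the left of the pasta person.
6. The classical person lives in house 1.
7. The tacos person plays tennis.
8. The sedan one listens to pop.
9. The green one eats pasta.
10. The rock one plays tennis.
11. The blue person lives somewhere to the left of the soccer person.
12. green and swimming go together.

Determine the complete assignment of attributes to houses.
Solution:

House | Food | Vehicle | Music | Color | Sport
----------------------------------------------
  1   | sushi | coupe | classical | yellow | golf
  2   | tacos | van | rock | blue | tennis
  3   | pizza | truck | jazz | red | soccer
  4   | pasta | sedan | pop | green | swimming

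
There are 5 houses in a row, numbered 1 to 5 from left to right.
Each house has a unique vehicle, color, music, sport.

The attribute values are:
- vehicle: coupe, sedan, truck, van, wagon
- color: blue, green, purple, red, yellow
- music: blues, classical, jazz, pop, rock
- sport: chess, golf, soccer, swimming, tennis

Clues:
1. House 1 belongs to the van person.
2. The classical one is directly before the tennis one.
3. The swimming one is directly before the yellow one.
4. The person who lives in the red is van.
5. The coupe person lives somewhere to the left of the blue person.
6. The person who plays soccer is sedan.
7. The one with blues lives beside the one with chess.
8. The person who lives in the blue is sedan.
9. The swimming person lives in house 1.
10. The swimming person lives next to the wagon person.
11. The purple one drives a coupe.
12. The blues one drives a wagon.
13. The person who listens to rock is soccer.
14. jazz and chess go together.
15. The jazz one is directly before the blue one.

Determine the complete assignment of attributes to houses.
Solution:

House | Vehicle | Color | Music | Sport
---------------------------------------
  1   | van | red | classical | swimming
  2   | wagon | yellow | blues | tennis
  3   | coupe | purple | jazz | chess
  4   | sedan | blue | rock | soccer
  5   | truck | green | pop | golf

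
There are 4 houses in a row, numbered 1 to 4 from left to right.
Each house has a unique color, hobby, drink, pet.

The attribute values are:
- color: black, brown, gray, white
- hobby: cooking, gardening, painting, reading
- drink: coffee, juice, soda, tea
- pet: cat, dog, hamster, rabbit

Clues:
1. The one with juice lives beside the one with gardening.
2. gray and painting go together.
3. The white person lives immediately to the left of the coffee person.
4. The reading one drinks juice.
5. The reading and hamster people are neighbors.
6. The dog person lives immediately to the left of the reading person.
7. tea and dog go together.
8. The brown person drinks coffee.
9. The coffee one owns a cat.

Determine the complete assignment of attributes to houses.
Solution:

House | Color | Hobby | Drink | Pet
-----------------------------------
  1   | gray | painting | tea | dog
  2   | black | reading | juice | rabbit
  3   | white | gardening | soda | hamster
  4   | brown | cooking | coffee | cat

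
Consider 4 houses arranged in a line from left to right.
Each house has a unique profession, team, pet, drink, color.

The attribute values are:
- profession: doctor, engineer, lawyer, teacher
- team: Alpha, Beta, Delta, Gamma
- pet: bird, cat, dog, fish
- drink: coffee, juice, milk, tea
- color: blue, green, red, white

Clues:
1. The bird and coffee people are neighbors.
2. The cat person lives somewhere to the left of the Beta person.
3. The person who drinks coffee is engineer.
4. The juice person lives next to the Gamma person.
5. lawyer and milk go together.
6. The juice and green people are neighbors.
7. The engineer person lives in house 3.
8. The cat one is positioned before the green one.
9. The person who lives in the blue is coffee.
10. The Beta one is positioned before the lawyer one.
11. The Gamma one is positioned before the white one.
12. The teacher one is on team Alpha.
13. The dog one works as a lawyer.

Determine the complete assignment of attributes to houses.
Solution:

House | Profession | Team | Pet | Drink | Color
-----------------------------------------------
  1   | teacher | Alpha | cat | juice | red
  2   | doctor | Gamma | bird | tea | green
  3   | engineer | Beta | fish | coffee | blue
  4   | lawyer | Delta | dog | milk | white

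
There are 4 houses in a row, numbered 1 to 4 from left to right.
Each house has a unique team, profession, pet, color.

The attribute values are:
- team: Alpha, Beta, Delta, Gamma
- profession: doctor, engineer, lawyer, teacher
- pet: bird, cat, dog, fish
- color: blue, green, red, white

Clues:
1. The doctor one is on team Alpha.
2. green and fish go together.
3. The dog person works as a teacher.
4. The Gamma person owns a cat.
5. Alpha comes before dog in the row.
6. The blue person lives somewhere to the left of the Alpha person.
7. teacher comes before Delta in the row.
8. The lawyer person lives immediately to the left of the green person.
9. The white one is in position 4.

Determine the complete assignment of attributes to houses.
Solution:

House | Team | Profession | Pet | Color
---------------------------------------
  1   | Gamma | lawyer | cat | blue
  2   | Alpha | doctor | fish | green
  3   | Beta | teacher | dog | red
  4   | Delta | engineer | bird | white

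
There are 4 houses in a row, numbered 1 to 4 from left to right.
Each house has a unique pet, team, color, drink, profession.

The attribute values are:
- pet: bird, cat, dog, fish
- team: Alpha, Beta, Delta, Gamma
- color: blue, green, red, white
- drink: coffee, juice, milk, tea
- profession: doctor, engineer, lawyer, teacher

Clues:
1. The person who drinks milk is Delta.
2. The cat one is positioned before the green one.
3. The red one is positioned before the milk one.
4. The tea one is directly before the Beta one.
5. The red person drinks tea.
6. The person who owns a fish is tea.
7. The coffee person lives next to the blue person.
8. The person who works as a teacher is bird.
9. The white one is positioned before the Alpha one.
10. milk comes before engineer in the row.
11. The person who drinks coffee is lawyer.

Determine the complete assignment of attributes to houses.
Solution:

House | Pet | Team | Color | Drink | Profession
-----------------------------------------------
  1   | fish | Gamma | red | tea | doctor
  2   | cat | Beta | white | coffee | lawyer
  3   | bird | Delta | blue | milk | teacher
  4   | dog | Alpha | green | juice | engineer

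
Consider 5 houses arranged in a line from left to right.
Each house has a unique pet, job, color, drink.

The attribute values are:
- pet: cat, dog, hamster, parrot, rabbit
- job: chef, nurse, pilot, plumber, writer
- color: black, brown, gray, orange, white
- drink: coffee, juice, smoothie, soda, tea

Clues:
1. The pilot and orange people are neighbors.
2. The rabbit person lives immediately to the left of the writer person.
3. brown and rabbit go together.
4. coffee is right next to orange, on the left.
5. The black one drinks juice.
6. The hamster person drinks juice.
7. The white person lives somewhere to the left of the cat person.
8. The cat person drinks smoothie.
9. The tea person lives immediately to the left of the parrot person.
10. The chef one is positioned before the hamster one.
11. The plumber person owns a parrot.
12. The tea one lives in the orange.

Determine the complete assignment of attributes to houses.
Solution:

House | Pet | Job | Color | Drink
---------------------------------
  1   | rabbit | pilot | brown | coffee
  2   | dog | writer | orange | tea
  3   | parrot | plumber | white | soda
  4   | cat | chef | gray | smoothie
  5   | hamster | nurse | black | juice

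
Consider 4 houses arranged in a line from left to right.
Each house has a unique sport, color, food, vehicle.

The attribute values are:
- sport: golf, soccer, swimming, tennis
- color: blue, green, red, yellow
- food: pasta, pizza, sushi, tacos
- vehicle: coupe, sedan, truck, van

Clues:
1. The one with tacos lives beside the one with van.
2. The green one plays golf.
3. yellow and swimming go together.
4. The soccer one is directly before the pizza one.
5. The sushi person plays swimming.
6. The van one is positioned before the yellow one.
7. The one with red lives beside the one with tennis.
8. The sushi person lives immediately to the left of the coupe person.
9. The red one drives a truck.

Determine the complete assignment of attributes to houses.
Solution:

House | Sport | Color | Food | Vehicle
--------------------------------------
  1   | soccer | red | tacos | truck
  2   | tennis | blue | pizza | van
  3   | swimming | yellow | sushi | sedan
  4   | golf | green | pasta | coupe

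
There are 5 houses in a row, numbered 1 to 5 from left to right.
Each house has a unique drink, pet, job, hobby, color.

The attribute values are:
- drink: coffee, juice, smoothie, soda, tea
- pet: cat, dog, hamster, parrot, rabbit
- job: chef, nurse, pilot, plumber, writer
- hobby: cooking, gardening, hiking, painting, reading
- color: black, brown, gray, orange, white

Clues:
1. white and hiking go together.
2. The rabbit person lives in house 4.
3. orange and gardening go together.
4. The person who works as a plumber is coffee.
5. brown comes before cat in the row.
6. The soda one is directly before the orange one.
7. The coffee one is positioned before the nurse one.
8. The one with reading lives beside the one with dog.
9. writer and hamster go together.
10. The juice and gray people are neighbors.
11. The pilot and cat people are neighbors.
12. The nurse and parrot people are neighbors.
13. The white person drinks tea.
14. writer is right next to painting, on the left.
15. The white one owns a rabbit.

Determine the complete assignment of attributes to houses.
Solution:

House | Drink | Pet | Job | Hobby | Color
-----------------------------------------
  1   | juice | hamster | writer | reading | brown
  2   | soda | dog | pilot | painting | gray
  3   | coffee | cat | plumber | gardening | orange
  4   | tea | rabbit | nurse | hiking | white
  5   | smoothie | parrot | chef | cooking | black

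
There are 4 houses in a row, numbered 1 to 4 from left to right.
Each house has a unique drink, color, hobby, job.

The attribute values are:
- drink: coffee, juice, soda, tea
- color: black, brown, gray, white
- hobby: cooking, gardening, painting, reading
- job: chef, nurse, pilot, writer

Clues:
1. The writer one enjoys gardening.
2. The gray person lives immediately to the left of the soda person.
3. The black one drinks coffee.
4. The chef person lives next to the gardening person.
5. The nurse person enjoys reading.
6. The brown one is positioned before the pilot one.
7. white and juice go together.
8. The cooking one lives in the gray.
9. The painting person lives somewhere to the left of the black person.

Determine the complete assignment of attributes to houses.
Solution:

House | Drink | Color | Hobby | Job
-----------------------------------
  1   | tea | gray | cooking | chef
  2   | soda | brown | gardening | writer
  3   | juice | white | painting | pilot
  4   | coffee | black | reading | nurse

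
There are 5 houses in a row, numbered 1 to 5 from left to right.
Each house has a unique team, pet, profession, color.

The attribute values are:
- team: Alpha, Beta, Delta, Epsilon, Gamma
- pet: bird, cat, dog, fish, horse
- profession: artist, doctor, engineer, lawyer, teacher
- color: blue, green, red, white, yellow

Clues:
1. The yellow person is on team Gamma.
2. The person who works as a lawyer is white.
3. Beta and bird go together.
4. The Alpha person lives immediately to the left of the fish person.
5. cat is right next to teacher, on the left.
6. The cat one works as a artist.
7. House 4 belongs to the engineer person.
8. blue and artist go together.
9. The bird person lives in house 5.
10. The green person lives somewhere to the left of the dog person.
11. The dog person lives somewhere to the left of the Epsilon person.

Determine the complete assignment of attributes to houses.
Solution:

House | Team | Pet | Profession | Color
---------------------------------------
  1   | Alpha | cat | artist | blue
  2   | Delta | fish | teacher | green
  3   | Gamma | dog | doctor | yellow
  4   | Epsilon | horse | engineer | red
  5   | Beta | bird | lawyer | white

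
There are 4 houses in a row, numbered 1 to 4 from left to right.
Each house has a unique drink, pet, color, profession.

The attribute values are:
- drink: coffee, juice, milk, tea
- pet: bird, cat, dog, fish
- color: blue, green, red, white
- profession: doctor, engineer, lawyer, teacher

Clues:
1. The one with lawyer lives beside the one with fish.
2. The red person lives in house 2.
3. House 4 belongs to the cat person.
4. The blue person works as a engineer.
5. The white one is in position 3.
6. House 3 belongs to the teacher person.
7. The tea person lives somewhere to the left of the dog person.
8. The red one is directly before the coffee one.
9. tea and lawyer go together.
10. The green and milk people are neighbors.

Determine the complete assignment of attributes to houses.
Solution:

House | Drink | Pet | Color | Profession
----------------------------------------
  1   | tea | bird | green | lawyer
  2   | milk | fish | red | doctor
  3   | coffee | dog | white | teacher
  4   | juice | cat | blue | engineer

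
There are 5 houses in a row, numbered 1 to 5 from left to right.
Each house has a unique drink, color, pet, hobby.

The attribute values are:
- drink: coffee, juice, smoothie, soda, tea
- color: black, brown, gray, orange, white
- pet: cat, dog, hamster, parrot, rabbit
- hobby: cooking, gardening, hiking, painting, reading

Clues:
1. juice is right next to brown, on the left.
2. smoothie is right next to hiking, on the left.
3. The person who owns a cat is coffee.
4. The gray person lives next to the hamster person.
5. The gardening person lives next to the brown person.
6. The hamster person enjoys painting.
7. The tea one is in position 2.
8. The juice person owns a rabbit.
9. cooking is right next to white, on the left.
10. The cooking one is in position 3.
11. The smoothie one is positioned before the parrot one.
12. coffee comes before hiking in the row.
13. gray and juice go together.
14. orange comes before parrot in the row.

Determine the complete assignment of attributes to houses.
Solution:

House | Drink | Color | Pet | Hobby
-----------------------------------
  1   | juice | gray | rabbit | gardening
  2   | tea | brown | hamster | painting
  3   | coffee | orange | cat | cooking
  4   | smoothie | white | dog | reading
  5   | soda | black | parrot | hiking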